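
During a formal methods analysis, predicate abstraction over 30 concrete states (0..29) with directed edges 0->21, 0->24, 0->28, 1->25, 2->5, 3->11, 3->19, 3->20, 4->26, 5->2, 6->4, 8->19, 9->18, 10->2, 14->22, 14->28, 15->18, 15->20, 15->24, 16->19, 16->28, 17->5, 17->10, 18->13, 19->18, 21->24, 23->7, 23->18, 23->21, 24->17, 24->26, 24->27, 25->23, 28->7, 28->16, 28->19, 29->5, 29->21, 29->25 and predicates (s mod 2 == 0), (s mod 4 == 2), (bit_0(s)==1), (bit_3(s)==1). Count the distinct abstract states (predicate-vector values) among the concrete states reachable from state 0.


BFS from 0:
Concrete reachable: {0, 2, 5, 7, 10, 13, 16, 17, 18, 19, 21, 24, 26, 27, 28}
Abstract via predicates (s mod 2 == 0), (s mod 4 == 2), (bit_0(s)==1), (bit_3(s)==1):
  (0,0,1,0) <- {5, 7, 17, 19, 21}
  (0,0,1,1) <- {13, 27}
  (1,0,0,0) <- {0, 16}
  (1,0,0,1) <- {24, 28}
  (1,1,0,0) <- {2, 18}
  (1,1,0,1) <- {10, 26}
Distinct abstract states = 6

6


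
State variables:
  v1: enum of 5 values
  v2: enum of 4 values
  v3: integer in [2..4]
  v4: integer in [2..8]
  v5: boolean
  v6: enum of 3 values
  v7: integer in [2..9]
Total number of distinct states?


State space = product of domain sizes of all variables.
Domain sizes:
  v1 (enum of 5 values): 5
  v2 (enum of 4 values): 4
  v3 (integer in [2..4]): 3
  v4 (integer in [2..8]): 7
  v5 (boolean): 2
  v6 (enum of 3 values): 3
  v7 (integer in [2..9]): 8
Product = 5 * 4 * 3 * 7 * 2 * 3 * 8 = 20160

20160


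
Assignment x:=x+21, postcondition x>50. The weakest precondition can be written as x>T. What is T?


Formula: wp(x:=E, P) = P[E/x] (substitute E for x in postcondition)
Step 1: Postcondition: x>50
Step 2: Substitute x+21 for x: x+21>50
Step 3: Solve for x: x > 50-21 = 29

29


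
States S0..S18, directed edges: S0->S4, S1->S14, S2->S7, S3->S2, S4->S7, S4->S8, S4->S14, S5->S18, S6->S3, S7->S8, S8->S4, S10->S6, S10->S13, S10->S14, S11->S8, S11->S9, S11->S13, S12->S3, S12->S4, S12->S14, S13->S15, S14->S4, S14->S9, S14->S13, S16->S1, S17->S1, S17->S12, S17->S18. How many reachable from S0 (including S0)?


BFS from S0:
  layer 0: {S0}
  layer 1: {S4}
  layer 2: {S7, S8, S14}
  layer 3: {S9, S13}
  layer 4: {S15}
Reachable set: {S0, S4, S7, S8, S9, S13, S14, S15}
Count = 8

8


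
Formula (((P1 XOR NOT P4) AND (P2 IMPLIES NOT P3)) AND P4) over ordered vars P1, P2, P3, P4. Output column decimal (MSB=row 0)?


Formula: (((P1 XOR NOT P4) AND (P2 IMPLIES NOT P3)) AND P4) over P1, P2, P3, P4 (16 rows)
Evaluate each row (bits = P1,P2,P3,P4, MSB first):
  row 0 [0000]: (((0 XOR NOT 0) AND (0 IMPLIES NOT 0)) AND 0) -> 0
  row 1 [0001]: (((0 XOR NOT 1) AND (0 IMPLIES NOT 0)) AND 1) -> 0
  row 2 [0010]: (((0 XOR NOT 0) AND (0 IMPLIES NOT 1)) AND 0) -> 0
  row 3 [0011]: (((0 XOR NOT 1) AND (0 IMPLIES NOT 1)) AND 1) -> 0
  row 4 [0100]: (((0 XOR NOT 0) AND (1 IMPLIES NOT 0)) AND 0) -> 0
  row 5 [0101]: (((0 XOR NOT 1) AND (1 IMPLIES NOT 0)) AND 1) -> 0
  row 6 [0110]: (((0 XOR NOT 0) AND (1 IMPLIES NOT 1)) AND 0) -> 0
  row 7 [0111]: (((0 XOR NOT 1) AND (1 IMPLIES NOT 1)) AND 1) -> 0
  row 8 [1000]: (((1 XOR NOT 0) AND (0 IMPLIES NOT 0)) AND 0) -> 0
  row 9 [1001]: (((1 XOR NOT 1) AND (0 IMPLIES NOT 0)) AND 1) -> 1
  row 10 [1010]: (((1 XOR NOT 0) AND (0 IMPLIES NOT 1)) AND 0) -> 0
  row 11 [1011]: (((1 XOR NOT 1) AND (0 IMPLIES NOT 1)) AND 1) -> 1
  row 12 [1100]: (((1 XOR NOT 0) AND (1 IMPLIES NOT 0)) AND 0) -> 0
  row 13 [1101]: (((1 XOR NOT 1) AND (1 IMPLIES NOT 0)) AND 1) -> 1
  row 14 [1110]: (((1 XOR NOT 0) AND (1 IMPLIES NOT 1)) AND 0) -> 0
  row 15 [1111]: (((1 XOR NOT 1) AND (1 IMPLIES NOT 1)) AND 1) -> 0
Full result column, 4 rows per line (P1,P2 fixed per line; P3,P4 runs 00..11 left to right):
  rows 0-3 [P1,P2=00]: 0000  = hex 0
  rows 4-7 [P1,P2=01]: 0000  = hex 0
  rows 8-11 [P1,P2=10]: 0101  = hex 5
  rows 12-15 [P1,P2=11]: 0100  = hex 4
Output column (row 0 .. row 15) = 0000000001010100
Output column grouped in 4s = 0000 0000 0101 0100 = 0x0054
Convert to decimal digit by digit (value = value*16 + digit):
  0 -> 0
  0*16 + 0 = 0
  0*16 + 5 = 5
  5*16 + 4 = 84
Decimal = 84

84


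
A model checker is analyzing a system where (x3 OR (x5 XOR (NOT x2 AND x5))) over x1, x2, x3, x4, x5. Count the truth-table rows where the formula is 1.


Formula: (x3 OR (x5 XOR (NOT x2 AND x5))) over 5 vars (32 rows)
Evaluate each row (x1, x2, x3, x4, x5 as bits, MSB first):
  row 0 [00000]: (0 OR (0 XOR (NOT 0 AND 0))) -> 0
  row 1 [00001]: (0 OR (1 XOR (NOT 0 AND 1))) -> 0
  row 2 [00010]: (0 OR (0 XOR (NOT 0 AND 0))) -> 0
  row 3 [00011]: (0 OR (1 XOR (NOT 0 AND 1))) -> 0
  row 4 [00100]: (1 OR (0 XOR (NOT 0 AND 0))) -> 1
  row 5 [00101]: (1 OR (1 XOR (NOT 0 AND 1))) -> 1
  row 6 [00110]: (1 OR (0 XOR (NOT 0 AND 0))) -> 1
  row 7 [00111]: (1 OR (1 XOR (NOT 0 AND 1))) -> 1
  row 8 [01000]: (0 OR (0 XOR (NOT 1 AND 0))) -> 0
  row 9 [01001]: (0 OR (1 XOR (NOT 1 AND 1))) -> 1
  row 10 [01010]: (0 OR (0 XOR (NOT 1 AND 0))) -> 0
  row 11 [01011]: (0 OR (1 XOR (NOT 1 AND 1))) -> 1
  row 12 [01100]: (1 OR (0 XOR (NOT 1 AND 0))) -> 1
  row 13 [01101]: (1 OR (1 XOR (NOT 1 AND 1))) -> 1
  row 14 [01110]: (1 OR (0 XOR (NOT 1 AND 0))) -> 1
  row 15 [01111]: (1 OR (1 XOR (NOT 1 AND 1))) -> 1
  row 16 [10000]: (0 OR (0 XOR (NOT 0 AND 0))) -> 0
  row 17 [10001]: (0 OR (1 XOR (NOT 0 AND 1))) -> 0
  row 18 [10010]: (0 OR (0 XOR (NOT 0 AND 0))) -> 0
  row 19 [10011]: (0 OR (1 XOR (NOT 0 AND 1))) -> 0
  row 20 [10100]: (1 OR (0 XOR (NOT 0 AND 0))) -> 1
  row 21 [10101]: (1 OR (1 XOR (NOT 0 AND 1))) -> 1
  row 22 [10110]: (1 OR (0 XOR (NOT 0 AND 0))) -> 1
  row 23 [10111]: (1 OR (1 XOR (NOT 0 AND 1))) -> 1
  row 24 [11000]: (0 OR (0 XOR (NOT 1 AND 0))) -> 0
  row 25 [11001]: (0 OR (1 XOR (NOT 1 AND 1))) -> 1
  row 26 [11010]: (0 OR (0 XOR (NOT 1 AND 0))) -> 0
  row 27 [11011]: (0 OR (1 XOR (NOT 1 AND 1))) -> 1
  row 28 [11100]: (1 OR (0 XOR (NOT 1 AND 0))) -> 1
  row 29 [11101]: (1 OR (1 XOR (NOT 1 AND 1))) -> 1
  row 30 [11110]: (1 OR (0 XOR (NOT 1 AND 0))) -> 1
  row 31 [11111]: (1 OR (1 XOR (NOT 1 AND 1))) -> 1
Full result column, 8 rows per line (x1,x2 fixed per line; x3,x4,x5 runs 000..111 left to right):
  rows 0-7 [x1,x2=00]: 00001111  (ones: 4)
  rows 8-15 [x1,x2=01]: 01011111  (ones: 6)
  rows 16-23 [x1,x2=10]: 00001111  (ones: 4)
  rows 24-31 [x1,x2=11]: 01011111  (ones: 6)
Count of 1-rows = 4+6+4+6 = 20

20


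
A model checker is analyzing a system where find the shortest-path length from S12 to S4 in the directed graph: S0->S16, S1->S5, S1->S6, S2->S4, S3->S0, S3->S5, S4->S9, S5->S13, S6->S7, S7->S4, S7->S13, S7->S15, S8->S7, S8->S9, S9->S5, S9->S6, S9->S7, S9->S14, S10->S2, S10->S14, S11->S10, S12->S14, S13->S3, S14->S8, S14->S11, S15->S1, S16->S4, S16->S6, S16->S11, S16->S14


BFS layer-by-layer from S12:
  dist 0: {S12}
  dist 1: {S14}
  dist 2: {S8, S11}
  dist 3: {S7, S9, S10}
  dist 4: {S2, S4, S5, S6, S13, S15}
  -> S4 reached at distance 4
Shortest path length = 4

4


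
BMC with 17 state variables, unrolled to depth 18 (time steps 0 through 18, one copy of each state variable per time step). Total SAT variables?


BMC unrolls to depth k, creating one copy of each state var for steps 0..k.
Step count = 18 + 1 = 19 (steps 0 through 18)
Vars per step = 17
Total = 17 * 19 = 323

323


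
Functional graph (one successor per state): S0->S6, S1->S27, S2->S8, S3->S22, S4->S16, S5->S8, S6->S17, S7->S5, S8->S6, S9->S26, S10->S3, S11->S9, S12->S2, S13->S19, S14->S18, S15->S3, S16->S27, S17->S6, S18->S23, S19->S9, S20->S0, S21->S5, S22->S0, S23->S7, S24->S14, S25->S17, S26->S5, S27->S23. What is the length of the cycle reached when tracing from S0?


Trace from S0 until a state repeats:
  S0 -> S6 -> S17 -> S6
S6 first seen at step 1, revisited at step 3.
Cycle length = 3 - 1 = 2

2


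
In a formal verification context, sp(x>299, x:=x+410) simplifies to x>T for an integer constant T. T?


Formula: sp(P, x:=E) = exists old_x. (x = E[old_x/x]) AND P[old_x/x] (old_x is the value of x before the assignment; eliminate old_x by solving x = E[old_x/x] for old_x)
Step 1: Precondition P: x>299, i.e. old_x > 299
Step 2: Assignment gives x = old_x + 410, so old_x = x - 410
Step 3: Substitute into P: x - 410 > 299
Step 4: Simplify: x > 299+410 = 709

709


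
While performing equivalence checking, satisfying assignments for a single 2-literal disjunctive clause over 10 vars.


Step 1: Total=2^10=1024
Step 2: Unsat when all 2 false: 2^8=256
Step 3: Sat=1024-256=768

768


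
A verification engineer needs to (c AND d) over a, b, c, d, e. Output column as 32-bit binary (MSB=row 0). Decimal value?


Formula: (c AND d) over a, b, c, d, e (32 rows)
Evaluate each row (bits = a,b,c,d,e, MSB first):
  row 0 [00000]: (0 AND 0) -> 0
  row 1 [00001]: (0 AND 0) -> 0
  row 2 [00010]: (0 AND 1) -> 0
  row 3 [00011]: (0 AND 1) -> 0
  row 4 [00100]: (1 AND 0) -> 0
  row 5 [00101]: (1 AND 0) -> 0
  row 6 [00110]: (1 AND 1) -> 1
  row 7 [00111]: (1 AND 1) -> 1
  row 8 [01000]: (0 AND 0) -> 0
  row 9 [01001]: (0 AND 0) -> 0
  row 10 [01010]: (0 AND 1) -> 0
  row 11 [01011]: (0 AND 1) -> 0
  row 12 [01100]: (1 AND 0) -> 0
  row 13 [01101]: (1 AND 0) -> 0
  row 14 [01110]: (1 AND 1) -> 1
  row 15 [01111]: (1 AND 1) -> 1
  row 16 [10000]: (0 AND 0) -> 0
  row 17 [10001]: (0 AND 0) -> 0
  row 18 [10010]: (0 AND 1) -> 0
  row 19 [10011]: (0 AND 1) -> 0
  row 20 [10100]: (1 AND 0) -> 0
  row 21 [10101]: (1 AND 0) -> 0
  row 22 [10110]: (1 AND 1) -> 1
  row 23 [10111]: (1 AND 1) -> 1
  row 24 [11000]: (0 AND 0) -> 0
  row 25 [11001]: (0 AND 0) -> 0
  row 26 [11010]: (0 AND 1) -> 0
  row 27 [11011]: (0 AND 1) -> 0
  row 28 [11100]: (1 AND 0) -> 0
  row 29 [11101]: (1 AND 0) -> 0
  row 30 [11110]: (1 AND 1) -> 1
  row 31 [11111]: (1 AND 1) -> 1
Full result column, 4 rows per line (a,b,c fixed per line; d,e runs 00..11 left to right):
  rows 0-3 [a,b,c=000]: 0000  = hex 0
  rows 4-7 [a,b,c=001]: 0011  = hex 3
  rows 8-11 [a,b,c=010]: 0000  = hex 0
  rows 12-15 [a,b,c=011]: 0011  = hex 3
  rows 16-19 [a,b,c=100]: 0000  = hex 0
  rows 20-23 [a,b,c=101]: 0011  = hex 3
  rows 24-27 [a,b,c=110]: 0000  = hex 0
  rows 28-31 [a,b,c=111]: 0011  = hex 3
Output column (row 0 .. row 31) = 00000011000000110000001100000011
Output column grouped in 4s = 0000 0011 0000 0011 0000 0011 0000 0011 = 0x03030303
Convert to decimal digit by digit (value = value*16 + digit):
  0 -> 0
  0*16 + 3 = 3
  3*16 + 0 = 48
  48*16 + 3 = 771
  771*16 + 0 = 12336
  12336*16 + 3 = 197379
  197379*16 + 0 = 3158064
  3158064*16 + 3 = 50529027
Decimal = 50529027

50529027


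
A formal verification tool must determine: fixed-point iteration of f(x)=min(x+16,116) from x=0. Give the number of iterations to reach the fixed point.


Step 1: x=0, cap=116, increment=16
Step 2: x grows by 16 each step until capped at 116; fixed point is x=116
Step 3: iterations = ceil(116/16) = 8

8


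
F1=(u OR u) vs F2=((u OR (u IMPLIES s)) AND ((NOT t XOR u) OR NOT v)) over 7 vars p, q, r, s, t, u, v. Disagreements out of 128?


F1 = (u OR u)
F2 = ((u OR (u IMPLIES s)) AND ((NOT t XOR u) OR NOT v))
Evaluate both on each of 128 rows (bits = p,q,r,s,t,u,v):
  row 0 [0000000]: F1=0 F2=1 (differ) -> 1
  row 1 [0000001]: F1=0 F2=1 (differ) -> 1
  row 2 [0000010]: F1=1 F2=1 -> 0
  row 3 [0000011]: F1=1 F2=0 (differ) -> 1
  row 4 [0000100]: F1=0 F2=1 (differ) -> 1
  (every remaining row is evaluated the same way; all 128 results are listed next)
Full result column, 8 rows per line (p,q,r,s fixed per line; t,u,v runs 000..111 left to right):
  rows 0-7 [p,q,r,s=0000]: 11011000  (ones: 4)
  rows 8-15 [p,q,r,s=0001]: 11011000  (ones: 4)
  rows 16-23 [p,q,r,s=0010]: 11011000  (ones: 4)
  rows 24-31 [p,q,r,s=0011]: 11011000  (ones: 4)
  rows 32-39 [p,q,r,s=0100]: 11011000  (ones: 4)
  rows 40-47 [p,q,r,s=0101]: 11011000  (ones: 4)
  rows 48-55 [p,q,r,s=0110]: 11011000  (ones: 4)
  rows 56-63 [p,q,r,s=0111]: 11011000  (ones: 4)
  rows 64-71 [p,q,r,s=1000]: 11011000  (ones: 4)
  rows 72-79 [p,q,r,s=1001]: 11011000  (ones: 4)
  rows 80-87 [p,q,r,s=1010]: 11011000  (ones: 4)
  rows 88-95 [p,q,r,s=1011]: 11011000  (ones: 4)
  rows 96-103 [p,q,r,s=1100]: 11011000  (ones: 4)
  rows 104-111 [p,q,r,s=1101]: 11011000  (ones: 4)
  rows 112-119 [p,q,r,s=1110]: 11011000  (ones: 4)
  rows 120-127 [p,q,r,s=1111]: 11011000  (ones: 4)
Disagreements = 4+4+4+4+4+4+4+4+4+4+4+4+4+4+4+4 = 64

64


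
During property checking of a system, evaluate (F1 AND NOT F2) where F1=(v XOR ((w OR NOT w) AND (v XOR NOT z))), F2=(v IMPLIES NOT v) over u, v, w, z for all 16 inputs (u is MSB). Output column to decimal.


F1 = (v XOR ((w OR NOT w) AND (v XOR NOT z)))
F2 = (v IMPLIES NOT v)
Counterexample to F1=>F2 is where F1=1 and F2=0.
Evaluate each row (bits = u,v,w,z, MSB first):
  row 0 [0000]: F1=1 F2=1 -> F1&~F2 -> 0
  row 1 [0001]: F1=0 F2=1 -> F1&~F2 -> 0
  row 2 [0010]: F1=1 F2=1 -> F1&~F2 -> 0
  row 3 [0011]: F1=0 F2=1 -> F1&~F2 -> 0
  row 4 [0100]: F1=1 F2=0 -> F1&~F2 -> 1
  row 5 [0101]: F1=0 F2=0 -> F1&~F2 -> 0
  row 6 [0110]: F1=1 F2=0 -> F1&~F2 -> 1
  row 7 [0111]: F1=0 F2=0 -> F1&~F2 -> 0
  row 8 [1000]: F1=1 F2=1 -> F1&~F2 -> 0
  row 9 [1001]: F1=0 F2=1 -> F1&~F2 -> 0
  row 10 [1010]: F1=1 F2=1 -> F1&~F2 -> 0
  row 11 [1011]: F1=0 F2=1 -> F1&~F2 -> 0
  row 12 [1100]: F1=1 F2=0 -> F1&~F2 -> 1
  row 13 [1101]: F1=0 F2=0 -> F1&~F2 -> 0
  row 14 [1110]: F1=1 F2=0 -> F1&~F2 -> 1
  row 15 [1111]: F1=0 F2=0 -> F1&~F2 -> 0
Full result column, 4 rows per line (u,v fixed per line; w,z runs 00..11 left to right):
  rows 0-3 [u,v=00]: 0000  = hex 0
  rows 4-7 [u,v=01]: 1010  = hex A
  rows 8-11 [u,v=10]: 0000  = hex 0
  rows 12-15 [u,v=11]: 1010  = hex A
Counterexample vector (row 0 .. row 15) = 0000101000001010
Output column grouped in 4s = 0000 1010 0000 1010 = 0x0A0A
Convert to decimal digit by digit (value = value*16 + digit):
  0 -> 0
  0*16 + 10 (A) = 10
  10*16 + 0 = 160
  160*16 + 10 (A) = 2570
Decimal = 2570

2570


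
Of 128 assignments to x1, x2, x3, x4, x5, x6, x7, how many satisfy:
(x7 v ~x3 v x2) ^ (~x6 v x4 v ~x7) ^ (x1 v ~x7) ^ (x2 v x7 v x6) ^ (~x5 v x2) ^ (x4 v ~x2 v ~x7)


CNF with 6 clauses over 7 vars (128 assignments).
An assignment satisfies CNF iff every clause has >=1 true literal.
Check each row (bits = x1,x2,x3,x4,x5,x6,x7; clause T/F shown):
  row 0 [0000000]: clauses=TTTFTT -> 0
  row 1 [0000001]: clauses=TTFTTT -> 0
  row 2 [0000010]: clauses=TTTTTT -> 1
  row 3 [0000011]: clauses=TFFTTT -> 0
  row 4 [0000100]: clauses=TTTFFT -> 0
  (every remaining row is evaluated the same way; all 128 results are listed next)
Full result column, 8 rows per line (x1,x2,x3,x4 fixed per line; x5,x6,x7 runs 000..111 left to right):
  rows 0-7 [x1,x2,x3,x4=0000]: 00100000  (ones: 1)
  rows 8-15 [x1,x2,x3,x4=0001]: 00100000  (ones: 1)
  rows 16-23 [x1,x2,x3,x4=0010]: 00000000  (ones: 0)
  rows 24-31 [x1,x2,x3,x4=0011]: 00000000  (ones: 0)
  rows 32-39 [x1,x2,x3,x4=0100]: 10101010  (ones: 4)
  rows 40-47 [x1,x2,x3,x4=0101]: 10101010  (ones: 4)
  rows 48-55 [x1,x2,x3,x4=0110]: 10101010  (ones: 4)
  rows 56-63 [x1,x2,x3,x4=0111]: 10101010  (ones: 4)
  rows 64-71 [x1,x2,x3,x4=1000]: 01100000  (ones: 2)
  rows 72-79 [x1,x2,x3,x4=1001]: 01110000  (ones: 3)
  rows 80-87 [x1,x2,x3,x4=1010]: 01000000  (ones: 1)
  rows 88-95 [x1,x2,x3,x4=1011]: 01010000  (ones: 2)
  rows 96-103 [x1,x2,x3,x4=1100]: 10101010  (ones: 4)
  rows 104-111 [x1,x2,x3,x4=1101]: 11111111  (ones: 8)
  rows 112-119 [x1,x2,x3,x4=1110]: 10101010  (ones: 4)
  rows 120-127 [x1,x2,x3,x4=1111]: 11111111  (ones: 8)
Satisfying assignments = 1+1+0+0+4+4+4+4+2+3+1+2+4+8+4+8 = 50

50


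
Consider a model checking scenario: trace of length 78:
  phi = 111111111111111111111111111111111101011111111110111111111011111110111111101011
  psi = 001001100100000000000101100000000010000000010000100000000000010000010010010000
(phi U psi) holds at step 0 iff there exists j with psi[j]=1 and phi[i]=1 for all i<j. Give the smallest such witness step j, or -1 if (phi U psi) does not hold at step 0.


(phi U psi) at 0: need smallest j with psi[j]=1 and phi[i]=1 for all i in [0,j).
Scan from step 0:
  step 0: phi=1, psi=0 -> continue
  step 1: phi=1, psi=0 -> continue
  step 2: psi=1 and phi held for [0,2) -> witness found
Witness step = 2

2


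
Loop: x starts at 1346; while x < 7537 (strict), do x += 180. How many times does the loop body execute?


Step 1: x goes from 1346 toward 7537 by 180; the body runs while x<7537, so iterations = ceil((bound-start)/step)
Step 2: Distance=6191
Step 3: ceil(6191/180)=35

35


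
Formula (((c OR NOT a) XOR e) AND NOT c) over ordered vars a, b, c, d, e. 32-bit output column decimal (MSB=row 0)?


Formula: (((c OR NOT a) XOR e) AND NOT c) over a, b, c, d, e (32 rows)
Evaluate each row (bits = a,b,c,d,e, MSB first):
  row 0 [00000]: (((0 OR NOT 0) XOR 0) AND NOT 0) -> 1
  row 1 [00001]: (((0 OR NOT 0) XOR 1) AND NOT 0) -> 0
  row 2 [00010]: (((0 OR NOT 0) XOR 0) AND NOT 0) -> 1
  row 3 [00011]: (((0 OR NOT 0) XOR 1) AND NOT 0) -> 0
  row 4 [00100]: (((1 OR NOT 0) XOR 0) AND NOT 1) -> 0
  row 5 [00101]: (((1 OR NOT 0) XOR 1) AND NOT 1) -> 0
  row 6 [00110]: (((1 OR NOT 0) XOR 0) AND NOT 1) -> 0
  row 7 [00111]: (((1 OR NOT 0) XOR 1) AND NOT 1) -> 0
  row 8 [01000]: (((0 OR NOT 0) XOR 0) AND NOT 0) -> 1
  row 9 [01001]: (((0 OR NOT 0) XOR 1) AND NOT 0) -> 0
  row 10 [01010]: (((0 OR NOT 0) XOR 0) AND NOT 0) -> 1
  row 11 [01011]: (((0 OR NOT 0) XOR 1) AND NOT 0) -> 0
  row 12 [01100]: (((1 OR NOT 0) XOR 0) AND NOT 1) -> 0
  row 13 [01101]: (((1 OR NOT 0) XOR 1) AND NOT 1) -> 0
  row 14 [01110]: (((1 OR NOT 0) XOR 0) AND NOT 1) -> 0
  row 15 [01111]: (((1 OR NOT 0) XOR 1) AND NOT 1) -> 0
  row 16 [10000]: (((0 OR NOT 1) XOR 0) AND NOT 0) -> 0
  row 17 [10001]: (((0 OR NOT 1) XOR 1) AND NOT 0) -> 1
  row 18 [10010]: (((0 OR NOT 1) XOR 0) AND NOT 0) -> 0
  row 19 [10011]: (((0 OR NOT 1) XOR 1) AND NOT 0) -> 1
  row 20 [10100]: (((1 OR NOT 1) XOR 0) AND NOT 1) -> 0
  row 21 [10101]: (((1 OR NOT 1) XOR 1) AND NOT 1) -> 0
  row 22 [10110]: (((1 OR NOT 1) XOR 0) AND NOT 1) -> 0
  row 23 [10111]: (((1 OR NOT 1) XOR 1) AND NOT 1) -> 0
  row 24 [11000]: (((0 OR NOT 1) XOR 0) AND NOT 0) -> 0
  row 25 [11001]: (((0 OR NOT 1) XOR 1) AND NOT 0) -> 1
  row 26 [11010]: (((0 OR NOT 1) XOR 0) AND NOT 0) -> 0
  row 27 [11011]: (((0 OR NOT 1) XOR 1) AND NOT 0) -> 1
  row 28 [11100]: (((1 OR NOT 1) XOR 0) AND NOT 1) -> 0
  row 29 [11101]: (((1 OR NOT 1) XOR 1) AND NOT 1) -> 0
  row 30 [11110]: (((1 OR NOT 1) XOR 0) AND NOT 1) -> 0
  row 31 [11111]: (((1 OR NOT 1) XOR 1) AND NOT 1) -> 0
Full result column, 4 rows per line (a,b,c fixed per line; d,e runs 00..11 left to right):
  rows 0-3 [a,b,c=000]: 1010  = hex A
  rows 4-7 [a,b,c=001]: 0000  = hex 0
  rows 8-11 [a,b,c=010]: 1010  = hex A
  rows 12-15 [a,b,c=011]: 0000  = hex 0
  rows 16-19 [a,b,c=100]: 0101  = hex 5
  rows 20-23 [a,b,c=101]: 0000  = hex 0
  rows 24-27 [a,b,c=110]: 0101  = hex 5
  rows 28-31 [a,b,c=111]: 0000  = hex 0
Output column (row 0 .. row 31) = 10100000101000000101000001010000
Output column grouped in 4s = 1010 0000 1010 0000 0101 0000 0101 0000 = 0xA0A05050
Convert to decimal digit by digit (value = value*16 + digit):
  A -> 10
  10*16 + 0 = 160
  160*16 + 10 (A) = 2570
  2570*16 + 0 = 41120
  41120*16 + 5 = 657925
  657925*16 + 0 = 10526800
  10526800*16 + 5 = 168428805
  168428805*16 + 0 = 2694860880
Decimal = 2694860880

2694860880


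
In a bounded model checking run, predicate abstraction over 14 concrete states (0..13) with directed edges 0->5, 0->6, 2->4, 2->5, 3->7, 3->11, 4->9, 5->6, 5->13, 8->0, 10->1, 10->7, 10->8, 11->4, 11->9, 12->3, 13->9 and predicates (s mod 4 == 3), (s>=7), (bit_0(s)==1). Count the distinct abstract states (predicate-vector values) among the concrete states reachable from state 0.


BFS from 0:
Concrete reachable: {0, 5, 6, 9, 13}
Abstract via predicates (s mod 4 == 3), (s>=7), (bit_0(s)==1):
  (0,0,0) <- {0, 6}
  (0,0,1) <- {5}
  (0,1,1) <- {9, 13}
Distinct abstract states = 3

3


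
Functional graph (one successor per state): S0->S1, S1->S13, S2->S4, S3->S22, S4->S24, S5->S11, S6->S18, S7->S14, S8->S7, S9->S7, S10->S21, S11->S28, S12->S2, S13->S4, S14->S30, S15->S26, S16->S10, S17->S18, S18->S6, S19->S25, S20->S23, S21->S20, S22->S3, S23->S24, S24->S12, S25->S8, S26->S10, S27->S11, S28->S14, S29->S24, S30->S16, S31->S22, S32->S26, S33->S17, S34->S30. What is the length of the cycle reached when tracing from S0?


Trace from S0 until a state repeats:
  S0 -> S1 -> S13 -> S4 -> S24 -> S12 -> S2 -> S4
S4 first seen at step 3, revisited at step 7.
Cycle length = 7 - 3 = 4

4


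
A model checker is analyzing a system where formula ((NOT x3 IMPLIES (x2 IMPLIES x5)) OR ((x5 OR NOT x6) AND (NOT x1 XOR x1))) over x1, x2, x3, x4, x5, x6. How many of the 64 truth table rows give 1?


Formula: ((NOT x3 IMPLIES (x2 IMPLIES x5)) OR ((x5 OR NOT x6) AND (NOT x1 XOR x1))) over 6 vars (64 rows)
Evaluate each row (x1, x2, x3, x4, x5, x6 as bits, MSB first):
  row 0 [000000]: ((NOT 0 IMPLIES (0 IMPLIES 0)) OR ((0 OR NOT 0) AND (NOT 0 XOR 0))) -> 1
  row 1 [000001]: ((NOT 0 IMPLIES (0 IMPLIES 0)) OR ((0 OR NOT 1) AND (NOT 0 XOR 0))) -> 1
  row 2 [000010]: ((NOT 0 IMPLIES (0 IMPLIES 1)) OR ((1 OR NOT 0) AND (NOT 0 XOR 0))) -> 1
  row 3 [000011]: ((NOT 0 IMPLIES (0 IMPLIES 1)) OR ((1 OR NOT 1) AND (NOT 0 XOR 0))) -> 1
  row 4 [000100]: ((NOT 0 IMPLIES (0 IMPLIES 0)) OR ((0 OR NOT 0) AND (NOT 0 XOR 0))) -> 1
  (every remaining row is evaluated the same way; all 64 results are listed next)
Full result column, 8 rows per line (x1,x2,x3 fixed per line; x4,x5,x6 runs 000..111 left to right):
  rows 0-7 [x1,x2,x3=000]: 11111111  (ones: 8)
  rows 8-15 [x1,x2,x3=001]: 11111111  (ones: 8)
  rows 16-23 [x1,x2,x3=010]: 10111011  (ones: 6)
  rows 24-31 [x1,x2,x3=011]: 11111111  (ones: 8)
  rows 32-39 [x1,x2,x3=100]: 11111111  (ones: 8)
  rows 40-47 [x1,x2,x3=101]: 11111111  (ones: 8)
  rows 48-55 [x1,x2,x3=110]: 10111011  (ones: 6)
  rows 56-63 [x1,x2,x3=111]: 11111111  (ones: 8)
Count of 1-rows = 8+8+6+8+8+8+6+8 = 60

60


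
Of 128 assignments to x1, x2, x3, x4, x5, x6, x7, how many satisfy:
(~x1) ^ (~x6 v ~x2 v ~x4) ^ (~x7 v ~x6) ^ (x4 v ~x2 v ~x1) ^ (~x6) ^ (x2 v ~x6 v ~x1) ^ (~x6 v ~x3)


CNF with 7 clauses over 7 vars (128 assignments).
An assignment satisfies CNF iff every clause has >=1 true literal.
Check each row (bits = x1,x2,x3,x4,x5,x6,x7; clause T/F shown):
  row 0 [0000000]: clauses=TTTTTTT -> 1
  row 1 [0000001]: clauses=TTTTTTT -> 1
  row 2 [0000010]: clauses=TTTTFTT -> 0
  row 3 [0000011]: clauses=TTFTFTT -> 0
  row 4 [0000100]: clauses=TTTTTTT -> 1
  (every remaining row is evaluated the same way; all 128 results are listed next)
Full result column, 8 rows per line (x1,x2,x3,x4 fixed per line; x5,x6,x7 runs 000..111 left to right):
  rows 0-7 [x1,x2,x3,x4=0000]: 11001100  (ones: 4)
  rows 8-15 [x1,x2,x3,x4=0001]: 11001100  (ones: 4)
  rows 16-23 [x1,x2,x3,x4=0010]: 11001100  (ones: 4)
  rows 24-31 [x1,x2,x3,x4=0011]: 11001100  (ones: 4)
  rows 32-39 [x1,x2,x3,x4=0100]: 11001100  (ones: 4)
  rows 40-47 [x1,x2,x3,x4=0101]: 11001100  (ones: 4)
  rows 48-55 [x1,x2,x3,x4=0110]: 11001100  (ones: 4)
  rows 56-63 [x1,x2,x3,x4=0111]: 11001100  (ones: 4)
  rows 64-71 [x1,x2,x3,x4=1000]: 00000000  (ones: 0)
  rows 72-79 [x1,x2,x3,x4=1001]: 00000000  (ones: 0)
  rows 80-87 [x1,x2,x3,x4=1010]: 00000000  (ones: 0)
  rows 88-95 [x1,x2,x3,x4=1011]: 00000000  (ones: 0)
  rows 96-103 [x1,x2,x3,x4=1100]: 00000000  (ones: 0)
  rows 104-111 [x1,x2,x3,x4=1101]: 00000000  (ones: 0)
  rows 112-119 [x1,x2,x3,x4=1110]: 00000000  (ones: 0)
  rows 120-127 [x1,x2,x3,x4=1111]: 00000000  (ones: 0)
Satisfying assignments = 4+4+4+4+4+4+4+4+0+0+0+0+0+0+0+0 = 32

32


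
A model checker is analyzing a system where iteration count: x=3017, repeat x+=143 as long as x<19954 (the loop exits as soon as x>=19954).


Step 1: x goes from 3017 toward 19954 by 143; the body runs while x<19954, so iterations = ceil((bound-start)/step)
Step 2: Distance=16937
Step 3: ceil(16937/143)=119

119


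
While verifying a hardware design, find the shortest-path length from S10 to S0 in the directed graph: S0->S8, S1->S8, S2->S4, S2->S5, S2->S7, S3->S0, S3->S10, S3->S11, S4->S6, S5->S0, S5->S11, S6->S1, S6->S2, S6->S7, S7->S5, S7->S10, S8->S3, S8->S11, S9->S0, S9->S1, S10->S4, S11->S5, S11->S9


BFS layer-by-layer from S10:
  dist 0: {S10}
  dist 1: {S4}
  dist 2: {S6}
  dist 3: {S1, S2, S7}
  dist 4: {S5, S8}
  dist 5: {S0, S3, S11}
  -> S0 reached at distance 5
Shortest path length = 5

5


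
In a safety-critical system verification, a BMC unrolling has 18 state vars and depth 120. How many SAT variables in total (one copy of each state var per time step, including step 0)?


BMC unrolls to depth k, creating one copy of each state var for steps 0..k.
Step count = 120 + 1 = 121 (steps 0 through 120)
Vars per step = 18
Total = 18 * 121 = 2178

2178


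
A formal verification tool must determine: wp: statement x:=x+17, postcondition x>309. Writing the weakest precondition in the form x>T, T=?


Formula: wp(x:=E, P) = P[E/x] (substitute E for x in postcondition)
Step 1: Postcondition: x>309
Step 2: Substitute x+17 for x: x+17>309
Step 3: Solve for x: x > 309-17 = 292

292


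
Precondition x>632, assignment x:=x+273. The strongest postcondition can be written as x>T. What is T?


Formula: sp(P, x:=E) = exists old_x. (x = E[old_x/x]) AND P[old_x/x] (old_x is the value of x before the assignment; eliminate old_x by solving x = E[old_x/x] for old_x)
Step 1: Precondition P: x>632, i.e. old_x > 632
Step 2: Assignment gives x = old_x + 273, so old_x = x - 273
Step 3: Substitute into P: x - 273 > 632
Step 4: Simplify: x > 632+273 = 905

905


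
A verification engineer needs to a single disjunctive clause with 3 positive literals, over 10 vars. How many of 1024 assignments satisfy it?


Step 1: Total=2^10=1024
Step 2: Unsat when all 3 false: 2^7=128
Step 3: Sat=1024-128=896

896


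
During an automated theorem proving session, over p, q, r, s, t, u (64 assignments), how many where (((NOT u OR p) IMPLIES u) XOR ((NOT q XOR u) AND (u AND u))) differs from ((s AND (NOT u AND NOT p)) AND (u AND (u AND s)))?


F1 = (((NOT u OR p) IMPLIES u) XOR ((NOT q XOR u) AND (u AND u)))
F2 = ((s AND (NOT u AND NOT p)) AND (u AND (u AND s)))
Evaluate both on each of 64 rows (bits = p,q,r,s,t,u):
  row 0 [000000]: F1=0 F2=0 -> 0
  row 1 [000001]: F1=1 F2=0 (differ) -> 1
  row 2 [000010]: F1=0 F2=0 -> 0
  row 3 [000011]: F1=1 F2=0 (differ) -> 1
  row 4 [000100]: F1=0 F2=0 -> 0
  (every remaining row is evaluated the same way; all 64 results are listed next)
Full result column, 8 rows per line (p,q,r fixed per line; s,t,u runs 000..111 left to right):
  rows 0-7 [p,q,r=000]: 01010101  (ones: 4)
  rows 8-15 [p,q,r=001]: 01010101  (ones: 4)
  rows 16-23 [p,q,r=010]: 00000000  (ones: 0)
  rows 24-31 [p,q,r=011]: 00000000  (ones: 0)
  rows 32-39 [p,q,r=100]: 01010101  (ones: 4)
  rows 40-47 [p,q,r=101]: 01010101  (ones: 4)
  rows 48-55 [p,q,r=110]: 00000000  (ones: 0)
  rows 56-63 [p,q,r=111]: 00000000  (ones: 0)
Disagreements = 4+4+0+0+4+4+0+0 = 16

16


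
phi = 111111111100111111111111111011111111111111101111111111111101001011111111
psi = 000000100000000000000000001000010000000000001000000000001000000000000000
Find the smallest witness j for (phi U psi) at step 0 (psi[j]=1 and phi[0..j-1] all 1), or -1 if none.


(phi U psi) at 0: need smallest j with psi[j]=1 and phi[i]=1 for all i in [0,j).
Scan from step 0:
  step 0: phi=1, psi=0 -> continue
  step 1: phi=1, psi=0 -> continue
  step 2: phi=1, psi=0 -> continue
  step 3: phi=1, psi=0 -> continue
  step 6: psi=1 and phi held for [0,6) -> witness found
Witness step = 6

6


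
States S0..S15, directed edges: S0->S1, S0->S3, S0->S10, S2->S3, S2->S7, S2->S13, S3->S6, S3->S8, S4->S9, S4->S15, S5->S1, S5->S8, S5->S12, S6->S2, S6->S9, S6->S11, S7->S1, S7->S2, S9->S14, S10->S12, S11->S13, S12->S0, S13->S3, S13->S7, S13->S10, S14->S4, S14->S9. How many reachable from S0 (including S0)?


BFS from S0:
  layer 0: {S0}
  layer 1: {S1, S3, S10}
  layer 2: {S6, S8, S12}
  layer 3: {S2, S9, S11}
  layer 4: {S7, S13, S14}
  layer 5: {S4}
  layer 6: {S15}
Reachable set: {S0, S1, S2, S3, S4, S6, S7, S8, S9, S10, S11, S12, S13, S14, S15}
Count = 15

15


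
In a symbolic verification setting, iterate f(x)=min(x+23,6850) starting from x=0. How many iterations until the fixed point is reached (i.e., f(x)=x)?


Step 1: x=0, cap=6850, increment=23
Step 2: x grows by 23 each step until capped at 6850; fixed point is x=6850
Step 3: iterations = ceil(6850/23) = 298

298


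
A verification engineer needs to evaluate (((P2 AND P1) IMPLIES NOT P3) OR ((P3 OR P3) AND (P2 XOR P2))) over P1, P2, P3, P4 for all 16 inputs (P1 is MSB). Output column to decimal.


Formula: (((P2 AND P1) IMPLIES NOT P3) OR ((P3 OR P3) AND (P2 XOR P2))) over P1, P2, P3, P4 (16 rows)
Evaluate each row (bits = P1,P2,P3,P4, MSB first):
  row 0 [0000]: (((0 AND 0) IMPLIES NOT 0) OR ((0 OR 0) AND (0 XOR 0))) -> 1
  row 1 [0001]: (((0 AND 0) IMPLIES NOT 0) OR ((0 OR 0) AND (0 XOR 0))) -> 1
  row 2 [0010]: (((0 AND 0) IMPLIES NOT 1) OR ((1 OR 1) AND (0 XOR 0))) -> 1
  row 3 [0011]: (((0 AND 0) IMPLIES NOT 1) OR ((1 OR 1) AND (0 XOR 0))) -> 1
  row 4 [0100]: (((1 AND 0) IMPLIES NOT 0) OR ((0 OR 0) AND (1 XOR 1))) -> 1
  row 5 [0101]: (((1 AND 0) IMPLIES NOT 0) OR ((0 OR 0) AND (1 XOR 1))) -> 1
  row 6 [0110]: (((1 AND 0) IMPLIES NOT 1) OR ((1 OR 1) AND (1 XOR 1))) -> 1
  row 7 [0111]: (((1 AND 0) IMPLIES NOT 1) OR ((1 OR 1) AND (1 XOR 1))) -> 1
  row 8 [1000]: (((0 AND 1) IMPLIES NOT 0) OR ((0 OR 0) AND (0 XOR 0))) -> 1
  row 9 [1001]: (((0 AND 1) IMPLIES NOT 0) OR ((0 OR 0) AND (0 XOR 0))) -> 1
  row 10 [1010]: (((0 AND 1) IMPLIES NOT 1) OR ((1 OR 1) AND (0 XOR 0))) -> 1
  row 11 [1011]: (((0 AND 1) IMPLIES NOT 1) OR ((1 OR 1) AND (0 XOR 0))) -> 1
  row 12 [1100]: (((1 AND 1) IMPLIES NOT 0) OR ((0 OR 0) AND (1 XOR 1))) -> 1
  row 13 [1101]: (((1 AND 1) IMPLIES NOT 0) OR ((0 OR 0) AND (1 XOR 1))) -> 1
  row 14 [1110]: (((1 AND 1) IMPLIES NOT 1) OR ((1 OR 1) AND (1 XOR 1))) -> 0
  row 15 [1111]: (((1 AND 1) IMPLIES NOT 1) OR ((1 OR 1) AND (1 XOR 1))) -> 0
Full result column, 4 rows per line (P1,P2 fixed per line; P3,P4 runs 00..11 left to right):
  rows 0-3 [P1,P2=00]: 1111  = hex F
  rows 4-7 [P1,P2=01]: 1111  = hex F
  rows 8-11 [P1,P2=10]: 1111  = hex F
  rows 12-15 [P1,P2=11]: 1100  = hex C
Output column (row 0 .. row 15) = 1111111111111100
Output column grouped in 4s = 1111 1111 1111 1100 = 0xFFFC
Convert to decimal digit by digit (value = value*16 + digit):
  F -> 15
  15*16 + 15 (F) = 255
  255*16 + 15 (F) = 4095
  4095*16 + 12 (C) = 65532
Decimal = 65532

65532


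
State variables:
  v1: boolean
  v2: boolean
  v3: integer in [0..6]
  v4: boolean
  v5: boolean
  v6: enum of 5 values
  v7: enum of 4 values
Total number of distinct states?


State space = product of domain sizes of all variables.
Domain sizes:
  v1 (boolean): 2
  v2 (boolean): 2
  v3 (integer in [0..6]): 7
  v4 (boolean): 2
  v5 (boolean): 2
  v6 (enum of 5 values): 5
  v7 (enum of 4 values): 4
Product = 2 * 2 * 7 * 2 * 2 * 5 * 4 = 2240

2240


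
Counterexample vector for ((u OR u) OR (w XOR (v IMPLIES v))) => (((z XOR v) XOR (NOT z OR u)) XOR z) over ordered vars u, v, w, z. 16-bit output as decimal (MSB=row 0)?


F1 = ((u OR u) OR (w XOR (v IMPLIES v)))
F2 = (((z XOR v) XOR (NOT z OR u)) XOR z)
Counterexample to F1=>F2 is where F1=1 and F2=0.
Evaluate each row (bits = u,v,w,z, MSB first):
  row 0 [0000]: F1=1 F2=1 -> F1&~F2 -> 0
  row 1 [0001]: F1=1 F2=0 -> F1&~F2 -> 1
  row 2 [0010]: F1=0 F2=1 -> F1&~F2 -> 0
  row 3 [0011]: F1=0 F2=0 -> F1&~F2 -> 0
  row 4 [0100]: F1=1 F2=0 -> F1&~F2 -> 1
  row 5 [0101]: F1=1 F2=1 -> F1&~F2 -> 0
  row 6 [0110]: F1=0 F2=0 -> F1&~F2 -> 0
  row 7 [0111]: F1=0 F2=1 -> F1&~F2 -> 0
  row 8 [1000]: F1=1 F2=1 -> F1&~F2 -> 0
  row 9 [1001]: F1=1 F2=1 -> F1&~F2 -> 0
  row 10 [1010]: F1=1 F2=1 -> F1&~F2 -> 0
  row 11 [1011]: F1=1 F2=1 -> F1&~F2 -> 0
  row 12 [1100]: F1=1 F2=0 -> F1&~F2 -> 1
  row 13 [1101]: F1=1 F2=0 -> F1&~F2 -> 1
  row 14 [1110]: F1=1 F2=0 -> F1&~F2 -> 1
  row 15 [1111]: F1=1 F2=0 -> F1&~F2 -> 1
Full result column, 4 rows per line (u,v fixed per line; w,z runs 00..11 left to right):
  rows 0-3 [u,v=00]: 0100  = hex 4
  rows 4-7 [u,v=01]: 1000  = hex 8
  rows 8-11 [u,v=10]: 0000  = hex 0
  rows 12-15 [u,v=11]: 1111  = hex F
Counterexample vector (row 0 .. row 15) = 0100100000001111
Output column grouped in 4s = 0100 1000 0000 1111 = 0x480F
Convert to decimal digit by digit (value = value*16 + digit):
  4 -> 4
  4*16 + 8 = 72
  72*16 + 0 = 1152
  1152*16 + 15 (F) = 18447
Decimal = 18447

18447


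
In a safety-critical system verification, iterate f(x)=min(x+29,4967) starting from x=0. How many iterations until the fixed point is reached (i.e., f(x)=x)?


Step 1: x=0, cap=4967, increment=29
Step 2: x grows by 29 each step until capped at 4967; fixed point is x=4967
Step 3: iterations = ceil(4967/29) = 172

172


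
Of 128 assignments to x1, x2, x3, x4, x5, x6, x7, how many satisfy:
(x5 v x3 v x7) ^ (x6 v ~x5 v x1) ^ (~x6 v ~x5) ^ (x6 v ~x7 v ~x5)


CNF with 4 clauses over 7 vars (128 assignments).
An assignment satisfies CNF iff every clause has >=1 true literal.
Check each row (bits = x1,x2,x3,x4,x5,x6,x7; clause T/F shown):
  row 0 [0000000]: clauses=FTTT -> 0
  row 1 [0000001]: clauses=TTTT -> 1
  row 2 [0000010]: clauses=FTTT -> 0
  row 3 [0000011]: clauses=TTTT -> 1
  row 4 [0000100]: clauses=TFTT -> 0
  (every remaining row is evaluated the same way; all 128 results are listed next)
Full result column, 8 rows per line (x1,x2,x3,x4 fixed per line; x5,x6,x7 runs 000..111 left to right):
  rows 0-7 [x1,x2,x3,x4=0000]: 01010000  (ones: 2)
  rows 8-15 [x1,x2,x3,x4=0001]: 01010000  (ones: 2)
  rows 16-23 [x1,x2,x3,x4=0010]: 11110000  (ones: 4)
  rows 24-31 [x1,x2,x3,x4=0011]: 11110000  (ones: 4)
  rows 32-39 [x1,x2,x3,x4=0100]: 01010000  (ones: 2)
  rows 40-47 [x1,x2,x3,x4=0101]: 01010000  (ones: 2)
  rows 48-55 [x1,x2,x3,x4=0110]: 11110000  (ones: 4)
  rows 56-63 [x1,x2,x3,x4=0111]: 11110000  (ones: 4)
  rows 64-71 [x1,x2,x3,x4=1000]: 01011000  (ones: 3)
  rows 72-79 [x1,x2,x3,x4=1001]: 01011000  (ones: 3)
  rows 80-87 [x1,x2,x3,x4=1010]: 11111000  (ones: 5)
  rows 88-95 [x1,x2,x3,x4=1011]: 11111000  (ones: 5)
  rows 96-103 [x1,x2,x3,x4=1100]: 01011000  (ones: 3)
  rows 104-111 [x1,x2,x3,x4=1101]: 01011000  (ones: 3)
  rows 112-119 [x1,x2,x3,x4=1110]: 11111000  (ones: 5)
  rows 120-127 [x1,x2,x3,x4=1111]: 11111000  (ones: 5)
Satisfying assignments = 2+2+4+4+2+2+4+4+3+3+5+5+3+3+5+5 = 56

56


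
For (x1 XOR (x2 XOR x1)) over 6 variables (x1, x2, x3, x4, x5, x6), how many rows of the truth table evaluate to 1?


Formula: (x1 XOR (x2 XOR x1)) over 6 vars (64 rows)
Evaluate each row (x1, x2, x3, x4, x5, x6 as bits, MSB first):
  row 0 [000000]: (0 XOR (0 XOR 0)) -> 0
  row 1 [000001]: (0 XOR (0 XOR 0)) -> 0
  row 2 [000010]: (0 XOR (0 XOR 0)) -> 0
  row 3 [000011]: (0 XOR (0 XOR 0)) -> 0
  row 4 [000100]: (0 XOR (0 XOR 0)) -> 0
  (every remaining row is evaluated the same way; all 64 results are listed next)
Full result column, 8 rows per line (x1,x2,x3 fixed per line; x4,x5,x6 runs 000..111 left to right):
  rows 0-7 [x1,x2,x3=000]: 00000000  (ones: 0)
  rows 8-15 [x1,x2,x3=001]: 00000000  (ones: 0)
  rows 16-23 [x1,x2,x3=010]: 11111111  (ones: 8)
  rows 24-31 [x1,x2,x3=011]: 11111111  (ones: 8)
  rows 32-39 [x1,x2,x3=100]: 00000000  (ones: 0)
  rows 40-47 [x1,x2,x3=101]: 00000000  (ones: 0)
  rows 48-55 [x1,x2,x3=110]: 11111111  (ones: 8)
  rows 56-63 [x1,x2,x3=111]: 11111111  (ones: 8)
Count of 1-rows = 0+0+8+8+0+0+8+8 = 32

32


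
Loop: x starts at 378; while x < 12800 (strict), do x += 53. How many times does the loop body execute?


Step 1: x goes from 378 toward 12800 by 53; the body runs while x<12800, so iterations = ceil((bound-start)/step)
Step 2: Distance=12422
Step 3: ceil(12422/53)=235

235


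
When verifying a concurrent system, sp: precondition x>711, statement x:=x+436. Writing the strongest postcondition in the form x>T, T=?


Formula: sp(P, x:=E) = exists old_x. (x = E[old_x/x]) AND P[old_x/x] (old_x is the value of x before the assignment; eliminate old_x by solving x = E[old_x/x] for old_x)
Step 1: Precondition P: x>711, i.e. old_x > 711
Step 2: Assignment gives x = old_x + 436, so old_x = x - 436
Step 3: Substitute into P: x - 436 > 711
Step 4: Simplify: x > 711+436 = 1147

1147


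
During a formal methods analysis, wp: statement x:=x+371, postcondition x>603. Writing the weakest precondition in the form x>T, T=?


Formula: wp(x:=E, P) = P[E/x] (substitute E for x in postcondition)
Step 1: Postcondition: x>603
Step 2: Substitute x+371 for x: x+371>603
Step 3: Solve for x: x > 603-371 = 232

232


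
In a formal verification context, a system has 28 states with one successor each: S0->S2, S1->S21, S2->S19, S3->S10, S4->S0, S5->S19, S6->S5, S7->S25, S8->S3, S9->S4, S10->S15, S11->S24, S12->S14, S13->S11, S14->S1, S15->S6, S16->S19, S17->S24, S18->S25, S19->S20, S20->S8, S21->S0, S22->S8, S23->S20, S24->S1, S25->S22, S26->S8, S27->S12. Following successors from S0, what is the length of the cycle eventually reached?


Trace from S0 until a state repeats:
  S0 -> S2 -> S19 -> S20 -> S8 -> S3 -> S10 -> S15 -> S6 -> S5 -> S19
S19 first seen at step 2, revisited at step 10.
Cycle length = 10 - 2 = 8

8


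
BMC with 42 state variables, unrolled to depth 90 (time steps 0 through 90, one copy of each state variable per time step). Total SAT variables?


BMC unrolls to depth k, creating one copy of each state var for steps 0..k.
Step count = 90 + 1 = 91 (steps 0 through 90)
Vars per step = 42
Total = 42 * 91 = 3822

3822


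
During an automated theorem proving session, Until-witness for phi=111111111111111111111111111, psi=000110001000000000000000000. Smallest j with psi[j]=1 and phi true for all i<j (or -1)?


(phi U psi) at 0: need smallest j with psi[j]=1 and phi[i]=1 for all i in [0,j).
Scan from step 0:
  step 0: phi=1, psi=0 -> continue
  step 1: phi=1, psi=0 -> continue
  step 2: phi=1, psi=0 -> continue
  step 3: psi=1 and phi held for [0,3) -> witness found
Witness step = 3

3


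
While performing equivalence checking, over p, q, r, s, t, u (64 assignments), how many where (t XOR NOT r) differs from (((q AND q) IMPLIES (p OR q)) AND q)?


F1 = (t XOR NOT r)
F2 = (((q AND q) IMPLIES (p OR q)) AND q)
Evaluate both on each of 64 rows (bits = p,q,r,s,t,u):
  row 0 [000000]: F1=1 F2=0 (differ) -> 1
  row 1 [000001]: F1=1 F2=0 (differ) -> 1
  row 2 [000010]: F1=0 F2=0 -> 0
  row 3 [000011]: F1=0 F2=0 -> 0
  row 4 [000100]: F1=1 F2=0 (differ) -> 1
  (every remaining row is evaluated the same way; all 64 results are listed next)
Full result column, 8 rows per line (p,q,r fixed per line; s,t,u runs 000..111 left to right):
  rows 0-7 [p,q,r=000]: 11001100  (ones: 4)
  rows 8-15 [p,q,r=001]: 00110011  (ones: 4)
  rows 16-23 [p,q,r=010]: 00110011  (ones: 4)
  rows 24-31 [p,q,r=011]: 11001100  (ones: 4)
  rows 32-39 [p,q,r=100]: 11001100  (ones: 4)
  rows 40-47 [p,q,r=101]: 00110011  (ones: 4)
  rows 48-55 [p,q,r=110]: 00110011  (ones: 4)
  rows 56-63 [p,q,r=111]: 11001100  (ones: 4)
Disagreements = 4+4+4+4+4+4+4+4 = 32

32


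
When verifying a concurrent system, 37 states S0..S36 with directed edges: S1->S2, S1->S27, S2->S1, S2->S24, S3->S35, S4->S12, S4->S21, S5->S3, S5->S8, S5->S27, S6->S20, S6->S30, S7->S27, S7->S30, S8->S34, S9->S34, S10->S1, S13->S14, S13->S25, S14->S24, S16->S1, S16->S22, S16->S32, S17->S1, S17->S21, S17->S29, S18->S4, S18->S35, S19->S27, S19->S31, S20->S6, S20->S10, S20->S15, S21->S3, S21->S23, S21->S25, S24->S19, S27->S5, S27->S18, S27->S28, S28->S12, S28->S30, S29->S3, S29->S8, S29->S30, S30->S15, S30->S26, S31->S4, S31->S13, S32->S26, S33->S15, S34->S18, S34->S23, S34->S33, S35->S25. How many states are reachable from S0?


BFS from S0:
  layer 0: {S0}
Reachable set: {S0}
Count = 1

1


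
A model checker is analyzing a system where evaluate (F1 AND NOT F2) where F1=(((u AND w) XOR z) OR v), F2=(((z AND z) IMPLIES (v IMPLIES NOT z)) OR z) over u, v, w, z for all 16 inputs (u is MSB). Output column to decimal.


F1 = (((u AND w) XOR z) OR v)
F2 = (((z AND z) IMPLIES (v IMPLIES NOT z)) OR z)
Counterexample to F1=>F2 is where F1=1 and F2=0.
Evaluate each row (bits = u,v,w,z, MSB first):
  row 0 [0000]: F1=0 F2=1 -> F1&~F2 -> 0
  row 1 [0001]: F1=1 F2=1 -> F1&~F2 -> 0
  row 2 [0010]: F1=0 F2=1 -> F1&~F2 -> 0
  row 3 [0011]: F1=1 F2=1 -> F1&~F2 -> 0
  row 4 [0100]: F1=1 F2=1 -> F1&~F2 -> 0
  row 5 [0101]: F1=1 F2=1 -> F1&~F2 -> 0
  row 6 [0110]: F1=1 F2=1 -> F1&~F2 -> 0
  row 7 [0111]: F1=1 F2=1 -> F1&~F2 -> 0
  row 8 [1000]: F1=0 F2=1 -> F1&~F2 -> 0
  row 9 [1001]: F1=1 F2=1 -> F1&~F2 -> 0
  row 10 [1010]: F1=1 F2=1 -> F1&~F2 -> 0
  row 11 [1011]: F1=0 F2=1 -> F1&~F2 -> 0
  row 12 [1100]: F1=1 F2=1 -> F1&~F2 -> 0
  row 13 [1101]: F1=1 F2=1 -> F1&~F2 -> 0
  row 14 [1110]: F1=1 F2=1 -> F1&~F2 -> 0
  row 15 [1111]: F1=1 F2=1 -> F1&~F2 -> 0
Full result column, 4 rows per line (u,v fixed per line; w,z runs 00..11 left to right):
  rows 0-3 [u,v=00]: 0000  = hex 0
  rows 4-7 [u,v=01]: 0000  = hex 0
  rows 8-11 [u,v=10]: 0000  = hex 0
  rows 12-15 [u,v=11]: 0000  = hex 0
Counterexample vector (row 0 .. row 15) = 0000000000000000
Output column grouped in 4s = 0000 0000 0000 0000 = 0x0000
Convert to decimal digit by digit (value = value*16 + digit):
  0 -> 0
  0*16 + 0 = 0
  0*16 + 0 = 0
  0*16 + 0 = 0
Decimal = 0

0
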